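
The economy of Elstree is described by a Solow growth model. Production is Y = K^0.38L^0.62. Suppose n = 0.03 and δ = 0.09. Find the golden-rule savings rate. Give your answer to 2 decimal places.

The effective depreciation rate is n + δ = 0.03 + 0.09 = 0.12.
At the golden rule MPK = n+δ, and in any Cobb-Douglas steady state s = (n+δ)·k/y = MPK·k/y = capital's share 0.38.

s_gold = 0.38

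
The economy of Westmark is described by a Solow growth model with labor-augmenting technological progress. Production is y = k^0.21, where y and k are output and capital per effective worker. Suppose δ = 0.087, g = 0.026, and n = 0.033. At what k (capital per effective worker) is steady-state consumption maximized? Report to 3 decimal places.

Break-even investment rate: n + g + δ = 0.033 + 0.026 + 0.087 = 0.146.
Setting f'(k) = n+g+δ gives 0.21·k^(0.21−1) = 0.146, hence k_gold = (0.21/0.146)^(1/0.79) ≈ 1.5843.

k_gold ≈ 1.584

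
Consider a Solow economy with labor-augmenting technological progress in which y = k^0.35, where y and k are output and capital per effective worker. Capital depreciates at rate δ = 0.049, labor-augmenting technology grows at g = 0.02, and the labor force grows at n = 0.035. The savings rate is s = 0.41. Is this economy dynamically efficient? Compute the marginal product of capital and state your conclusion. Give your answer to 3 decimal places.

dynamically inefficient; MPK ≈ 0.089

The effective depreciation rate is n + g + δ = 0.035 + 0.02 + 0.049 = 0.104.
Steady-state k*: s·k^0.35 = 0.104·k gives k* = (0.41/0.104)^(1/0.65) ≈ 8.2516.
MPK = 0.35·8.2516^(-0.65) ≈ 0.0888.
MPK < n+g+δ = 0.104, so the economy is dynamically inefficient (over-saving).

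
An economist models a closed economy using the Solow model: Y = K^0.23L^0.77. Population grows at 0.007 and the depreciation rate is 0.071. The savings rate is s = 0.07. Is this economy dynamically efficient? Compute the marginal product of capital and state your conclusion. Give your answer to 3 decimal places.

dynamically efficient; MPK ≈ 0.256

Break-even investment rate: n + δ = 0.007 + 0.071 = 0.078.
Steady-state k*: s·k^0.23 = 0.078·k gives k* = (0.07/0.078)^(1/0.77) ≈ 0.8689.
MPK = 0.23·0.8689^(-0.77) ≈ 0.2563.
MPK > n+δ = 0.078, so the economy is dynamically efficient (under-saving).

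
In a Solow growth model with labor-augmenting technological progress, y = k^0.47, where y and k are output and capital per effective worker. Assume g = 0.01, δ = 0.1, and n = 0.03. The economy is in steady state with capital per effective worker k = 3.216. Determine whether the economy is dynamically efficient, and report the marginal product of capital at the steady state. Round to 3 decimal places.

dynamically efficient; MPK ≈ 0.253

n + g + δ = 0.03 + 0.01 + 0.1 = 0.14.
MPK = 0.47·k^(0.47−1) = 0.47·3.216^(-0.53) ≈ 0.2531.
MPK > 0.14, so the economy is dynamically efficient (under-saving).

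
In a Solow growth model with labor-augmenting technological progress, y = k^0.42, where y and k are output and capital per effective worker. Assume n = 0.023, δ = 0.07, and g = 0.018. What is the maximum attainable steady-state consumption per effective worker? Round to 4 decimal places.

c_gold ≈ 1.5203

The effective depreciation rate is n + g + δ = 0.023 + 0.018 + 0.07 = 0.111.
Setting f'(k) = n+g+δ gives 0.42·k^(0.42−1) = 0.111, hence k_gold = (0.42/0.111)^(1/0.58) ≈ 9.9180.
y_gold = 9.9180^0.42 ≈ 2.6212.
c_gold = y_gold − (n+g+δ)·k_gold = 2.6212 − 0.111·9.9180 ≈ 1.5203.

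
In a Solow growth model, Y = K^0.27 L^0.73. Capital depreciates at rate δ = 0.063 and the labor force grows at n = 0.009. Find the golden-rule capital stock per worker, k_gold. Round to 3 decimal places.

The effective depreciation rate is n + δ = 0.009 + 0.063 = 0.072.
Setting f'(k) = n+δ gives 0.27·k^(0.27−1) = 0.072, hence k_gold = (0.27/0.072)^(1/0.73) ≈ 6.1143.

k_gold ≈ 6.114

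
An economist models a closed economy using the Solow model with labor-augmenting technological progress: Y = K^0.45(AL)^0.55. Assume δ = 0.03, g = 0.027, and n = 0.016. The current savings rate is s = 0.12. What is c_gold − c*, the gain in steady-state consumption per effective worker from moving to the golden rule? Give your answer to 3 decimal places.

The effective depreciation rate is n + g + δ = 0.016 + 0.027 + 0.03 = 0.073.
Current steady state (s = 0.12): k* = (0.12/0.073)^(1/0.55) ≈ 2.4687, y* = 2.4687^0.45 ≈ 1.5018, c* = (1−0.12)·1.5018 ≈ 1.3216.
Golden rule sets MPK = n+g+δ: 0.45·k^(0.45−1) = 0.073, so k_gold = (0.45/0.073)^(1/0.55) ≈ 27.3000.
y_gold = 27.3000^0.45 ≈ 4.4287, c_gold = y_gold − 0.073·k_gold ≈ 2.4358.
Gain: Δc = 2.4358 − 1.3216 ≈ 1.1142.

Δc ≈ 1.114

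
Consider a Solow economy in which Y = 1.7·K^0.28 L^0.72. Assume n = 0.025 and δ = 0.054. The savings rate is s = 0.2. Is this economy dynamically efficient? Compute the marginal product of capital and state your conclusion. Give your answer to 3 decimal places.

Capital per worker breaks even when investment replaces (n + δ)·k; here n + δ = 0.079.
Steady-state k*: s·A·k^0.28 = 0.079·k gives k* = (0.2·1.7/0.079)^(1/0.72) ≈ 7.5919.
MPK = 0.28·1.7·7.5919^(-0.72) ≈ 0.1106.
MPK > n+δ = 0.079, so the economy is dynamically efficient (under-saving).

dynamically efficient; MPK ≈ 0.111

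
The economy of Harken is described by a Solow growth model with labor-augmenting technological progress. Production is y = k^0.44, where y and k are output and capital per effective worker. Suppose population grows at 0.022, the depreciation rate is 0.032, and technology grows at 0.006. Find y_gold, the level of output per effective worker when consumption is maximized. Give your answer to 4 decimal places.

y_gold ≈ 4.7850

Capital per effective worker breaks even when investment replaces (n + g + δ)·k; here n + g + δ = 0.06.
Golden rule sets MPK = n+g+δ: 0.44·k^(0.44−1) = 0.06, so k_gold = (0.44/0.06)^(1/0.56) ≈ 35.0898.
Output: y_gold = k_gold^0.44 = 35.0898^0.44 ≈ 4.7850.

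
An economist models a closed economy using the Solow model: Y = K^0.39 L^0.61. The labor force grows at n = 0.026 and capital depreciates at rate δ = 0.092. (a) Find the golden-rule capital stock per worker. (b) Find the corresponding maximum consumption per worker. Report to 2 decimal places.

(a) k_gold ≈ 7.10; (b) c_gold ≈ 1.31

Break-even investment rate: n + δ = 0.026 + 0.092 = 0.118.
At the golden rule the marginal product of capital equals n+δ: 0.39·k^(0.39−1) = 0.118. Solving, k_gold = (0.39/0.118)^(1/0.61) ≈ 7.0977.
y_gold = 7.0977^0.39 ≈ 2.1475; c_gold = y_gold − 0.118·k_gold ≈ 1.3100.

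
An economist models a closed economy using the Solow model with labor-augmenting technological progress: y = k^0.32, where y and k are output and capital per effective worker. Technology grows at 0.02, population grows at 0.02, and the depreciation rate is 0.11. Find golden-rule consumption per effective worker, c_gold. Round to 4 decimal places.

The effective depreciation rate is n + g + δ = 0.02 + 0.02 + 0.11 = 0.15.
Golden rule sets MPK = n+g+δ: 0.32·k^(0.32−1) = 0.15, so k_gold = (0.32/0.15)^(1/0.68) ≈ 3.0473.
y_gold = 3.0473^0.32 ≈ 1.4284.
c_gold = y_gold − (n+g+δ)·k_gold = 1.4284 − 0.15·3.0473 ≈ 0.9713.

c_gold ≈ 0.9713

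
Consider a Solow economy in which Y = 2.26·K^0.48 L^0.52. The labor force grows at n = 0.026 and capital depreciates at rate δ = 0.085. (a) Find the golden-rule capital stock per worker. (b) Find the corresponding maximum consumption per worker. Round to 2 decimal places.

(a) k_gold ≈ 80.15; (b) c_gold ≈ 9.64

Break-even investment rate: n + δ = 0.026 + 0.085 = 0.111.
Setting f'(k) = n+δ gives 0.48·2.26·k^(0.48−1) = 0.111, hence k_gold = (0.48·2.26/0.111)^(1/0.52) ≈ 80.1489.
y_gold = 2.26·80.1489^0.48 ≈ 18.5344; c_gold = y_gold − 0.111·k_gold ≈ 9.6379.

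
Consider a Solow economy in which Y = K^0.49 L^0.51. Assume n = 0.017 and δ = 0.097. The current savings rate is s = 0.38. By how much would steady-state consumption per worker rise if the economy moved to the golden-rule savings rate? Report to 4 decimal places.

Δc ≈ 0.0989

The effective depreciation rate is n + δ = 0.017 + 0.097 = 0.114.
Current steady state (s = 0.38): k* = (0.38/0.114)^(1/0.51) ≈ 10.5987, y* = 10.5987^0.49 ≈ 3.1796, c* = (1−0.38)·3.1796 ≈ 1.9714.
Golden rule sets MPK = n+δ: 0.49·k^(0.49−1) = 0.114, so k_gold = (0.49/0.114)^(1/0.51) ≈ 17.4481.
y_gold = 17.4481^0.49 ≈ 4.0593, c_gold = y_gold − 0.114·k_gold ≈ 2.0703.
Gain: Δc = 2.0703 − 1.9714 ≈ 0.0989.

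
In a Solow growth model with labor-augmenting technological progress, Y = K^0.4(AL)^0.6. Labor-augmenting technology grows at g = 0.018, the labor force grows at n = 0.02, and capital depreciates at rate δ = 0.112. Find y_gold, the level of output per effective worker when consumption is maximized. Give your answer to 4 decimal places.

y_gold ≈ 1.9230

n + g + δ = 0.02 + 0.018 + 0.112 = 0.15.
At the golden rule the marginal product of capital equals n+g+δ: 0.4·k^(0.4−1) = 0.15. Solving, k_gold = (0.4/0.15)^(1/0.6) ≈ 5.1280.
Output: y_gold = k_gold^0.4 = 5.1280^0.4 ≈ 1.9230.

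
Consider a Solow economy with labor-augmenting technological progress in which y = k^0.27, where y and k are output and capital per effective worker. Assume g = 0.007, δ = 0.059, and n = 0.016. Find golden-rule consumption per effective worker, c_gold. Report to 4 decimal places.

c_gold ≈ 1.1343

Break-even investment rate: n + g + δ = 0.016 + 0.007 + 0.059 = 0.082.
At the golden rule the marginal product of capital equals n+g+δ: 0.27·k^(0.27−1) = 0.082. Solving, k_gold = (0.27/0.082)^(1/0.73) ≈ 5.1165.
y_gold = 5.1165^0.27 ≈ 1.5539.
c_gold = y_gold − (n+g+δ)·k_gold = 1.5539 − 0.082·5.1165 ≈ 1.1343.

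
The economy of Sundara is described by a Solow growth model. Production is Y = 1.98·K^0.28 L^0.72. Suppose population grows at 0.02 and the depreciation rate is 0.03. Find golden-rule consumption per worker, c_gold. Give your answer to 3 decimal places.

Break-even investment rate: n + δ = 0.02 + 0.03 = 0.05.
Setting f'(k) = n+δ gives 0.28·1.98·k^(0.28−1) = 0.05, hence k_gold = (0.28·1.98/0.05)^(1/0.72) ≈ 28.2608.
y_gold = 1.98·28.2608^0.28 ≈ 5.0466.
c_gold = y_gold − (n+δ)·k_gold = 5.0466 − 0.05·28.2608 ≈ 3.6335.

c_gold ≈ 3.634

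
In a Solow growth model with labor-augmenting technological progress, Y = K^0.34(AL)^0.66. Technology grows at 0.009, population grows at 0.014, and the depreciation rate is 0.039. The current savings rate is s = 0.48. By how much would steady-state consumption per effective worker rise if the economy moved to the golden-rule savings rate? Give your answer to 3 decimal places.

The effective depreciation rate is n + g + δ = 0.014 + 0.009 + 0.039 = 0.062.
Current steady state (s = 0.48): k* = (0.48/0.062)^(1/0.66) ≈ 22.2199, y* = 22.2199^0.34 ≈ 2.8701, c* = (1−0.48)·2.8701 ≈ 1.4924.
Maximizing c = f(k) − (n+g+δ)·k gives f'(k) = n+g+δ, i.e. 0.34·k^(0.34−1) = 0.062, so k_gold = (0.34/0.062)^(1/0.66) ≈ 13.1774.
y_gold = 13.1774^0.34 ≈ 2.4029, c_gold = y_gold − 0.062·k_gold ≈ 1.5859.
Gain: Δc = 1.5859 − 1.4924 ≈ 0.0935.

Δc ≈ 0.094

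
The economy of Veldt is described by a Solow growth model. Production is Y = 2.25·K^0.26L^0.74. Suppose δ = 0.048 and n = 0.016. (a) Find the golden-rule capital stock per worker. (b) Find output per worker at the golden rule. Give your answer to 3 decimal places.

(a) k_gold ≈ 19.889; (b) y_gold ≈ 4.896

Capital per worker breaks even when investment replaces (n + δ)·k; here n + δ = 0.064.
Setting f'(k) = n+δ gives 0.26·2.25·k^(0.26−1) = 0.064, hence k_gold = (0.26·2.25/0.064)^(1/0.74) ≈ 19.8891.
y_gold = 2.25·19.8891^0.26 ≈ 4.8958.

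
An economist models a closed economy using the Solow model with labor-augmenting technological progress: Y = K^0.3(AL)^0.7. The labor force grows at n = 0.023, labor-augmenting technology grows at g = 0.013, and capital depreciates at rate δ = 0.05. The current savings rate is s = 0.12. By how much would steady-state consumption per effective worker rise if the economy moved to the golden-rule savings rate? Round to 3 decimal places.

Δc ≈ 0.181

Capital per effective worker breaks even when investment replaces (n + g + δ)·k; here n + g + δ = 0.086.
Current steady state (s = 0.12): k* = (0.12/0.086)^(1/0.7) ≈ 1.6095, y* = 1.6095^0.3 ≈ 1.1535, c* = (1−0.12)·1.1535 ≈ 1.0151.
At the golden rule the marginal product of capital equals n+g+δ: 0.3·k^(0.3−1) = 0.086. Solving, k_gold = (0.3/0.086)^(1/0.7) ≈ 5.9590.
y_gold = 5.9590^0.3 ≈ 1.7083, c_gold = y_gold − 0.086·k_gold ≈ 1.1958.
Gain: Δc = 1.1958 − 1.0151 ≈ 0.1807.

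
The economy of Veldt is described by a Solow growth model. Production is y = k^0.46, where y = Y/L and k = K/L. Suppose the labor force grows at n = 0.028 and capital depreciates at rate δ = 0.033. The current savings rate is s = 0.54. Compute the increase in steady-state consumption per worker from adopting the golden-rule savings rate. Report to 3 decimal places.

n + δ = 0.028 + 0.033 = 0.061.
Current steady state (s = 0.54): k* = (0.54/0.061)^(1/0.54) ≈ 56.7312, y* = 56.7312^0.46 ≈ 6.4085, c* = (1−0.54)·6.4085 ≈ 2.9479.
Setting f'(k) = n+δ gives 0.46·k^(0.46−1) = 0.061, hence k_gold = (0.46/0.061)^(1/0.54) ≈ 42.1567.
y_gold = 42.1567^0.46 ≈ 5.5903, c_gold = y_gold − 0.061·k_gold ≈ 3.0188.
Gain: Δc = 3.0188 − 2.9479 ≈ 0.0709.

Δc ≈ 0.071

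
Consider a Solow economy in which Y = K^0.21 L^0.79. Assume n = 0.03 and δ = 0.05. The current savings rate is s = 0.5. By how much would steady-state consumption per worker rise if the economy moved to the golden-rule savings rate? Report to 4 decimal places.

Δc ≈ 0.2072

Break-even investment rate: n + δ = 0.03 + 0.05 = 0.08.
Current steady state (s = 0.5): k* = (0.5/0.08)^(1/0.79) ≈ 10.1729, y* = 10.1729^0.21 ≈ 1.6277, c* = (1−0.5)·1.6277 ≈ 0.8138.
Maximizing c = f(k) − (n+δ)·k gives f'(k) = n+δ, i.e. 0.21·k^(0.21−1) = 0.08, so k_gold = (0.21/0.08)^(1/0.79) ≈ 3.3927.
y_gold = 3.3927^0.21 ≈ 1.2925, c_gold = y_gold − 0.08·k_gold ≈ 1.0210.
Gain: Δc = 1.0210 − 0.8138 ≈ 0.2072.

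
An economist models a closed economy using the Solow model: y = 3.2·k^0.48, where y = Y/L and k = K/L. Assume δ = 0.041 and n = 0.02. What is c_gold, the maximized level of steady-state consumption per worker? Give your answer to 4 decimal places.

c_gold ≈ 32.6919

Capital per worker breaks even when investment replaces (n + δ)·k; here n + δ = 0.061.
Setting f'(k) = n+δ gives 0.48·3.2·k^(0.48−1) = 0.061, hence k_gold = (0.48·3.2/0.061)^(1/0.52) ≈ 494.7079.
y_gold = 3.2·494.7079^0.48 ≈ 62.8691.
c_gold = y_gold − (n+δ)·k_gold = 62.8691 − 0.061·494.7079 ≈ 32.6919.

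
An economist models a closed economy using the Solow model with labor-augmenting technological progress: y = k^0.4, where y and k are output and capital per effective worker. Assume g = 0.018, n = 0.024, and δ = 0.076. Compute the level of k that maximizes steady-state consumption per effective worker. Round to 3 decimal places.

k_gold ≈ 7.649

n + g + δ = 0.024 + 0.018 + 0.076 = 0.118.
Maximizing c = f(k) − (n+g+δ)·k gives f'(k) = n+g+δ, i.e. 0.4·k^(0.4−1) = 0.118, so k_gold = (0.4/0.118)^(1/0.6) ≈ 7.6494.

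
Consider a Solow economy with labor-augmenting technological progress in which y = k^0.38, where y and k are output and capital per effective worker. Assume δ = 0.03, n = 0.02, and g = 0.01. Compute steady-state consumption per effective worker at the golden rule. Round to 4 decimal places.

The effective depreciation rate is n + g + δ = 0.02 + 0.01 + 0.03 = 0.06.
Maximizing c = f(k) − (n+g+δ)·k gives f'(k) = n+g+δ, i.e. 0.38·k^(0.38−1) = 0.06, so k_gold = (0.38/0.06)^(1/0.62) ≈ 19.6316.
y_gold = 19.6316^0.38 ≈ 3.0997.
c_gold = y_gold − (n+g+δ)·k_gold = 3.0997 − 0.06·19.6316 ≈ 1.9218.

c_gold ≈ 1.9218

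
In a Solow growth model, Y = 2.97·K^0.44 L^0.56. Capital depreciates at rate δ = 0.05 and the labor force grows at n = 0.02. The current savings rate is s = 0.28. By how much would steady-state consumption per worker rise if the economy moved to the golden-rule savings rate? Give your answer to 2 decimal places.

Δc ≈ 1.64

Break-even investment rate: n + δ = 0.02 + 0.05 = 0.07.
Current steady state (s = 0.28): k* = (0.28·2.97/0.07)^(1/0.56) ≈ 83.0453, y* = 2.97·83.0453^0.44 ≈ 20.7613, c* = (1−0.28)·20.7613 ≈ 14.9482.
Golden rule sets MPK = n+δ: 0.44·2.97·k^(0.44−1) = 0.07, so k_gold = (0.44·2.97/0.07)^(1/0.56) ≈ 186.1406.
y_gold = 2.97·186.1406^0.44 ≈ 29.6133, c_gold = y_gold − 0.07·k_gold ≈ 16.5834.
Gain: Δc = 16.5834 − 14.9482 ≈ 1.6353.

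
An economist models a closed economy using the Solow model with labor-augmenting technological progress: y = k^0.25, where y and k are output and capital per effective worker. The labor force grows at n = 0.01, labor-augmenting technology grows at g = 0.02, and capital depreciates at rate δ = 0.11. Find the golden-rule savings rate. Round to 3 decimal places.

Capital per effective worker breaks even when investment replaces (n + g + δ)·k; here n + g + δ = 0.14.
At the golden rule MPK = n+g+δ, and in any Cobb-Douglas steady state s = (n+g+δ)·k/y = MPK·k/y = capital's share 0.25.

s_gold = 0.250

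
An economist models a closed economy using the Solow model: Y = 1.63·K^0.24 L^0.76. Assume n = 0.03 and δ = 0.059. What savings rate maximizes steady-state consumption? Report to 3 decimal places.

s_gold = 0.240

The effective depreciation rate is n + δ = 0.03 + 0.059 = 0.089.
At the golden rule MPK = n+δ, and in any Cobb-Douglas steady state s = (n+δ)·k/y = MPK·k/y = capital's share 0.24.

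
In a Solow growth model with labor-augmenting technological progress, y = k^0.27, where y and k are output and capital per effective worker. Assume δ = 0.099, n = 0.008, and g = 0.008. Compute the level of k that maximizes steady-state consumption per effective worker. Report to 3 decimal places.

The effective depreciation rate is n + g + δ = 0.008 + 0.008 + 0.099 = 0.115.
At the golden rule the marginal product of capital equals n+g+δ: 0.27·k^(0.27−1) = 0.115. Solving, k_gold = (0.27/0.115)^(1/0.73) ≈ 3.2193.

k_gold ≈ 3.219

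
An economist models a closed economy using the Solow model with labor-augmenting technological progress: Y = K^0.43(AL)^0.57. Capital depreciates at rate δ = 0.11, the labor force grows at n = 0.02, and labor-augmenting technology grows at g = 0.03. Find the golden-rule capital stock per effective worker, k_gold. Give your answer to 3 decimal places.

n + g + δ = 0.02 + 0.03 + 0.11 = 0.16.
Golden rule sets MPK = n+g+δ: 0.43·k^(0.43−1) = 0.16, so k_gold = (0.43/0.16)^(1/0.57) ≈ 5.6656.

k_gold ≈ 5.666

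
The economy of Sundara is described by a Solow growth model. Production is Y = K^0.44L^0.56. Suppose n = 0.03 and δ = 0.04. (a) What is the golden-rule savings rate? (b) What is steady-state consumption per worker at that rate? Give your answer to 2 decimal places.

(a) s_gold = 0.44; (b) c_gold ≈ 2.37

Capital per worker breaks even when investment replaces (n + δ)·k; here n + δ = 0.07.
For Cobb-Douglas, s_gold equals capital's share: s_gold = 0.44.
Maximizing c = f(k) − (n+δ)·k gives f'(k) = n+δ, i.e. 0.44·k^(0.44−1) = 0.07, so k_gold = (0.44/0.07)^(1/0.56) ≈ 26.6461.
y_gold = 26.6461^0.44 ≈ 4.2391; c_gold = (1−0.44)·y_gold ≈ 2.3739.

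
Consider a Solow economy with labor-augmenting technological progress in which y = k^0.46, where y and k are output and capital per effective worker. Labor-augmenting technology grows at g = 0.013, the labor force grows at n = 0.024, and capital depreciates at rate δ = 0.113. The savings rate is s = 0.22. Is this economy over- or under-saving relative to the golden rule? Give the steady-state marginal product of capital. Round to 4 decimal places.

The effective depreciation rate is n + g + δ = 0.024 + 0.013 + 0.113 = 0.15.
Steady-state k*: s·k^0.46 = 0.15·k gives k* = (0.22/0.15)^(1/0.54) ≈ 2.0325.
MPK = 0.46·2.0325^(-0.54) ≈ 0.3136.
MPK > n+g+δ = 0.15, so the economy is dynamically efficient (under-saving).

under-saving; MPK ≈ 0.3136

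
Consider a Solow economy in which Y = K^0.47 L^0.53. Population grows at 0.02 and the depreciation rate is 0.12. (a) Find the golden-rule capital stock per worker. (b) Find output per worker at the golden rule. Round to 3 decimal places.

n + δ = 0.02 + 0.12 = 0.14.
Golden rule sets MPK = n+δ: 0.47·k^(0.47−1) = 0.14, so k_gold = (0.47/0.14)^(1/0.53) ≈ 9.8264.
y_gold = 9.8264^0.47 ≈ 2.9270.

(a) k_gold ≈ 9.826; (b) y_gold ≈ 2.927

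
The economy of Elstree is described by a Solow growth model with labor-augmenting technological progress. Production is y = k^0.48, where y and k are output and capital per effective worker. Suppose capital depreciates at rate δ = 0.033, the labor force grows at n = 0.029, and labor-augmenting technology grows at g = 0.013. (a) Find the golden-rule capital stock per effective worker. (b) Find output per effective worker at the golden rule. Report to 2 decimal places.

(a) k_gold ≈ 35.51; (b) y_gold ≈ 5.55

Break-even investment rate: n + g + δ = 0.029 + 0.013 + 0.033 = 0.075.
Maximizing c = f(k) − (n+g+δ)·k gives f'(k) = n+g+δ, i.e. 0.48·k^(0.48−1) = 0.075, so k_gold = (0.48/0.075)^(1/0.52) ≈ 35.5096.
y_gold = 35.5096^0.48 ≈ 5.5484.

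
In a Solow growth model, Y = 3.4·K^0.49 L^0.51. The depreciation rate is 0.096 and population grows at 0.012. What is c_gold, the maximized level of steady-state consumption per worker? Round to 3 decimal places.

c_gold ≈ 24.027

The effective depreciation rate is n + δ = 0.012 + 0.096 = 0.108.
At the golden rule the marginal product of capital equals n+δ: 0.49·3.4·k^(0.49−1) = 0.108. Solving, k_gold = (0.49·3.4/0.108)^(1/0.51) ≈ 213.7491.
y_gold = 3.4·213.7491^0.49 ≈ 47.1121.
c_gold = y_gold − (n+δ)·k_gold = 47.1121 − 0.108·213.7491 ≈ 24.0271.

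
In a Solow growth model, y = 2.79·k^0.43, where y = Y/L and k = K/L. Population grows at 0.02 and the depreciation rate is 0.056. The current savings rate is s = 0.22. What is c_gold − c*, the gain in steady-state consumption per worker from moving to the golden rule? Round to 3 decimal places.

Δc ≈ 2.226

Break-even investment rate: n + δ = 0.02 + 0.056 = 0.076.
Current steady state (s = 0.22): k* = (0.22·2.79/0.076)^(1/0.57) ≈ 39.0483, y* = 2.79·39.0483^0.43 ≈ 13.4894, c* = (1−0.22)·13.4894 ≈ 10.5217.
Setting f'(k) = n+δ gives 0.43·2.79·k^(0.43−1) = 0.076, hence k_gold = (0.43·2.79/0.076)^(1/0.57) ≈ 126.5345.
y_gold = 2.79·126.5345^0.43 ≈ 22.3642, c_gold = y_gold − 0.076·k_gold ≈ 12.7476.
Gain: Δc = 12.7476 − 10.5217 ≈ 2.2259.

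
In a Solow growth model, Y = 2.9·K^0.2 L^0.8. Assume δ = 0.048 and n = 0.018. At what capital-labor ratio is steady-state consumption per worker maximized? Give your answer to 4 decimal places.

Break-even investment rate: n + δ = 0.018 + 0.048 = 0.066.
Maximizing c = f(k) − (n+δ)·k gives f'(k) = n+δ, i.e. 0.2·2.9·k^(0.2−1) = 0.066, so k_gold = (0.2·2.9/0.066)^(1/0.8) ≈ 15.1306.

k_gold ≈ 15.1306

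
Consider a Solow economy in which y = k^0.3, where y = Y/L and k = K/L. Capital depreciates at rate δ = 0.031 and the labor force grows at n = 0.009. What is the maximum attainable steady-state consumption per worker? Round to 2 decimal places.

The effective depreciation rate is n + δ = 0.009 + 0.031 = 0.04.
Golden rule sets MPK = n+δ: 0.3·k^(0.3−1) = 0.04, so k_gold = (0.3/0.04)^(1/0.7) ≈ 17.7864.
y_gold = 17.7864^0.3 ≈ 2.3715.
c_gold = y_gold − (n+δ)·k_gold = 2.3715 − 0.04·17.7864 ≈ 1.6601.

c_gold ≈ 1.66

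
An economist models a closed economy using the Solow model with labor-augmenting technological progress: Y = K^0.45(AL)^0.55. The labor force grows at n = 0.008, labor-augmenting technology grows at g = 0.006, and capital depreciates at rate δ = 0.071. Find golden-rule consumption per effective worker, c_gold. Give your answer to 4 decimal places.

c_gold ≈ 2.1506

n + g + δ = 0.008 + 0.006 + 0.071 = 0.085.
Setting f'(k) = n+g+δ gives 0.45·k^(0.45−1) = 0.085, hence k_gold = (0.45/0.085)^(1/0.55) ≈ 20.7009.
y_gold = 20.7009^0.45 ≈ 3.9102.
c_gold = y_gold − (n+g+δ)·k_gold = 3.9102 − 0.085·20.7009 ≈ 2.1506.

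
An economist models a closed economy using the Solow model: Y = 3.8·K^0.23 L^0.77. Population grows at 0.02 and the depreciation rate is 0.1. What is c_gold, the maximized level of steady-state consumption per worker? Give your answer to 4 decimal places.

Break-even investment rate: n + δ = 0.02 + 0.1 = 0.12.
At the golden rule the marginal product of capital equals n+δ: 0.23·3.8·k^(0.23−1) = 0.12. Solving, k_gold = (0.23·3.8/0.12)^(1/0.77) ≈ 13.1798.
y_gold = 3.8·13.1798^0.23 ≈ 6.8764.
c_gold = y_gold − (n+δ)·k_gold = 6.8764 − 0.12·13.1798 ≈ 5.2948.

c_gold ≈ 5.2948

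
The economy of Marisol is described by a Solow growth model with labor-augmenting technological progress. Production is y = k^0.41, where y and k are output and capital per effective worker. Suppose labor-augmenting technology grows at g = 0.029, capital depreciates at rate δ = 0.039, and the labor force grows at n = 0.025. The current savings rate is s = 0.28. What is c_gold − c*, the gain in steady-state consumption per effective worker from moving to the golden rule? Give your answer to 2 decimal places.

Δc ≈ 0.11

The effective depreciation rate is n + g + δ = 0.025 + 0.029 + 0.039 = 0.093.
Current steady state (s = 0.28): k* = (0.28/0.093)^(1/0.59) ≈ 6.4761, y* = 6.4761^0.41 ≈ 2.1510, c* = (1−0.28)·2.1510 ≈ 1.5487.
At the golden rule the marginal product of capital equals n+g+δ: 0.41·k^(0.41−1) = 0.093. Solving, k_gold = (0.41/0.093)^(1/0.59) ≈ 12.3605.
y_gold = 12.3605^0.41 ≈ 2.8037, c_gold = y_gold − 0.093·k_gold ≈ 1.6542.
Gain: Δc = 1.6542 − 1.5487 ≈ 0.1055.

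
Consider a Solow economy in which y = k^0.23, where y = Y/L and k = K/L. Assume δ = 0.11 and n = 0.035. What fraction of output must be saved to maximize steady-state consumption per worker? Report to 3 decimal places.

s_gold = 0.230

n + δ = 0.035 + 0.11 = 0.145.
At the golden rule MPK = n+δ, and in any Cobb-Douglas steady state s = (n+δ)·k/y = MPK·k/y = capital's share 0.23.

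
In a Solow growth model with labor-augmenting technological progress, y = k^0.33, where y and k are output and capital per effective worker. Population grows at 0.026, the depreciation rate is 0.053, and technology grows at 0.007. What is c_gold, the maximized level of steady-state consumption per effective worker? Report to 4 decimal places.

c_gold ≈ 1.2993

The effective depreciation rate is n + g + δ = 0.026 + 0.007 + 0.053 = 0.086.
Setting f'(k) = n+g+δ gives 0.33·k^(0.33−1) = 0.086, hence k_gold = (0.33/0.086)^(1/0.67) ≈ 7.4416.
y_gold = 7.4416^0.33 ≈ 1.9393.
c_gold = y_gold − (n+g+δ)·k_gold = 1.9393 − 0.086·7.4416 ≈ 1.2993.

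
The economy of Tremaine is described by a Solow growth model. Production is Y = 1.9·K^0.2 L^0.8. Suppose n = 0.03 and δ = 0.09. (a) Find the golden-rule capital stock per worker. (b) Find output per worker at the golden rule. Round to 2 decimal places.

(a) k_gold ≈ 4.22; (b) y_gold ≈ 2.53

Capital per worker breaks even when investment replaces (n + δ)·k; here n + δ = 0.12.
Maximizing c = f(k) − (n+δ)·k gives f'(k) = n+δ, i.e. 0.2·1.9·k^(0.2−1) = 0.12, so k_gold = (0.2·1.9/0.12)^(1/0.8) ≈ 4.2243.
y_gold = 1.9·4.2243^0.2 ≈ 2.5346.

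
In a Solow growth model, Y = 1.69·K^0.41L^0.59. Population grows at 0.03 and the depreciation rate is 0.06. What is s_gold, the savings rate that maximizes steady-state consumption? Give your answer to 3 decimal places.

The effective depreciation rate is n + δ = 0.03 + 0.06 = 0.09.
At the golden rule MPK = n+δ, and in any Cobb-Douglas steady state s = (n+δ)·k/y = MPK·k/y = capital's share 0.41.

s_gold = 0.410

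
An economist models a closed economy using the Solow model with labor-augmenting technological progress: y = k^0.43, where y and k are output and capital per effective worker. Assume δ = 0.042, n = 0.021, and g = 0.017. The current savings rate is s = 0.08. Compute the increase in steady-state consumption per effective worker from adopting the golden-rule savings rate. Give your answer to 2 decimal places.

Δc ≈ 1.11

The effective depreciation rate is n + g + δ = 0.021 + 0.017 + 0.042 = 0.08.
Current steady state (s = 0.08): k* = (0.08/0.08)^(1/0.57) ≈ 1.0000, y* = 1.0000^0.43 ≈ 1.0000, c* = (1−0.08)·1.0000 ≈ 0.9200.
Golden rule sets MPK = n+g+δ: 0.43·k^(0.43−1) = 0.08, so k_gold = (0.43/0.08)^(1/0.57) ≈ 19.1146.
y_gold = 19.1146^0.43 ≈ 3.5562, c_gold = y_gold − 0.08·k_gold ≈ 2.0270.
Gain: Δc = 2.0270 − 0.9200 ≈ 1.1070.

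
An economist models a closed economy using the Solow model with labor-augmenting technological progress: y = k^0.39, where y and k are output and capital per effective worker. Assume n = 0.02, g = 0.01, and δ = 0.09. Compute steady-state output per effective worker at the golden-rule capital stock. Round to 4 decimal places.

The effective depreciation rate is n + g + δ = 0.02 + 0.01 + 0.09 = 0.12.
Maximizing c = f(k) − (n+g+δ)·k gives f'(k) = n+g+δ, i.e. 0.39·k^(0.39−1) = 0.12, so k_gold = (0.39/0.12)^(1/0.61) ≈ 6.9048.
Output: y_gold = k_gold^0.39 = 6.9048^0.39 ≈ 2.1246.

y_gold ≈ 2.1246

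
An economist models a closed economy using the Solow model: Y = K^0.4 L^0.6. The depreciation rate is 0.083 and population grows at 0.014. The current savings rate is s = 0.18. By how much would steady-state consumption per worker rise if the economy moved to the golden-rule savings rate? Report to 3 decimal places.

Δc ≈ 0.305

Break-even investment rate: n + δ = 0.014 + 0.083 = 0.097.
Current steady state (s = 0.18): k* = (0.18/0.097)^(1/0.6) ≈ 2.8022, y* = 2.8022^0.4 ≈ 1.5101, c* = (1−0.18)·1.5101 ≈ 1.2383.
At the golden rule the marginal product of capital equals n+δ: 0.4·k^(0.4−1) = 0.097. Solving, k_gold = (0.4/0.097)^(1/0.6) ≈ 10.6043.
y_gold = 10.6043^0.4 ≈ 2.5715, c_gold = y_gold − 0.097·k_gold ≈ 1.5429.
Gain: Δc = 1.5429 − 1.2383 ≈ 0.3047.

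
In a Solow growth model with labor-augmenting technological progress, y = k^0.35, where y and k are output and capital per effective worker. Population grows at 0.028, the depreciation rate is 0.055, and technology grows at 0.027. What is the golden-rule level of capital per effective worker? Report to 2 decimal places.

k_gold ≈ 5.93

Capital per effective worker breaks even when investment replaces (n + g + δ)·k; here n + g + δ = 0.11.
Setting f'(k) = n+g+δ gives 0.35·k^(0.35−1) = 0.11, hence k_gold = (0.35/0.11)^(1/0.65) ≈ 5.9340.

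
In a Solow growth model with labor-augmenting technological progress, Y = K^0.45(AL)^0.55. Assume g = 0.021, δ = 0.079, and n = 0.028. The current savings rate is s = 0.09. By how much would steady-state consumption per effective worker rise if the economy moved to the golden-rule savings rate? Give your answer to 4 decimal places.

The effective depreciation rate is n + g + δ = 0.028 + 0.021 + 0.079 = 0.128.
Current steady state (s = 0.09): k* = (0.09/0.128)^(1/0.55) ≈ 0.5271, y* = 0.5271^0.45 ≈ 0.7496, c* = (1−0.09)·0.7496 ≈ 0.6822.
Setting f'(k) = n+g+δ gives 0.45·k^(0.45−1) = 0.128, hence k_gold = (0.45/0.128)^(1/0.55) ≈ 9.8340.
y_gold = 9.8340^0.45 ≈ 2.7972, c_gold = y_gold − 0.128·k_gold ≈ 1.5385.
Gain: Δc = 1.5385 − 0.6822 ≈ 0.8563.

Δc ≈ 0.8563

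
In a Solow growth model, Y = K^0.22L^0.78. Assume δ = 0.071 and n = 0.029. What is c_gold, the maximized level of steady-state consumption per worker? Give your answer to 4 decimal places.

The effective depreciation rate is n + δ = 0.029 + 0.071 = 0.1.
Setting f'(k) = n+δ gives 0.22·k^(0.22−1) = 0.1, hence k_gold = (0.22/0.1)^(1/0.78) ≈ 2.7479.
y_gold = 2.7479^0.22 ≈ 1.2491.
c_gold = y_gold − (n+δ)·k_gold = 1.2491 − 0.1·2.7479 ≈ 0.9743.

c_gold ≈ 0.9743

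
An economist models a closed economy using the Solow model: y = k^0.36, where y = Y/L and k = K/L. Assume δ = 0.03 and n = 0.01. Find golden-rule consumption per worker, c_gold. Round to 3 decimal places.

Break-even investment rate: n + δ = 0.01 + 0.03 = 0.04.
Setting f'(k) = n+δ gives 0.36·k^(0.36−1) = 0.04, hence k_gold = (0.36/0.04)^(1/0.64) ≈ 30.9745.
y_gold = 30.9745^0.36 ≈ 3.4416.
c_gold = y_gold − (n+δ)·k_gold = 3.4416 − 0.04·30.9745 ≈ 2.2026.

c_gold ≈ 2.203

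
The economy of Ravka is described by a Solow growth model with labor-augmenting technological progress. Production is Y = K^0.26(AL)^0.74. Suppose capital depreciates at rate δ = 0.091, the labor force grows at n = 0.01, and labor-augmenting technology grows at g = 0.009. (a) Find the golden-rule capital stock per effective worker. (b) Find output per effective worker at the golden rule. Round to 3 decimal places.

(a) k_gold ≈ 3.198; (b) y_gold ≈ 1.353

n + g + δ = 0.01 + 0.009 + 0.091 = 0.11.
At the golden rule the marginal product of capital equals n+g+δ: 0.26·k^(0.26−1) = 0.11. Solving, k_gold = (0.26/0.11)^(1/0.74) ≈ 3.1977.
y_gold = 3.1977^0.26 ≈ 1.3529.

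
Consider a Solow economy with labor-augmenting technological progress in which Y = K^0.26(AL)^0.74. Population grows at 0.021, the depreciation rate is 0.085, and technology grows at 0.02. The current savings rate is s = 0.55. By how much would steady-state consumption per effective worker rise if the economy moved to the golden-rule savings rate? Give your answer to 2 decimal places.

The effective depreciation rate is n + g + δ = 0.021 + 0.02 + 0.085 = 0.126.
Current steady state (s = 0.55): k* = (0.55/0.126)^(1/0.74) ≈ 7.3258, y* = 7.3258^0.26 ≈ 1.6783, c* = (1−0.55)·1.6783 ≈ 0.7552.
Maximizing c = f(k) − (n+g+δ)·k gives f'(k) = n+g+δ, i.e. 0.26·k^(0.26−1) = 0.126, so k_gold = (0.26/0.126)^(1/0.74) ≈ 2.6616.
y_gold = 2.6616^0.26 ≈ 1.2898, c_gold = y_gold − 0.126·k_gold ≈ 0.9545.
Gain: Δc = 0.9545 − 0.7552 ≈ 0.1993.

Δc ≈ 0.20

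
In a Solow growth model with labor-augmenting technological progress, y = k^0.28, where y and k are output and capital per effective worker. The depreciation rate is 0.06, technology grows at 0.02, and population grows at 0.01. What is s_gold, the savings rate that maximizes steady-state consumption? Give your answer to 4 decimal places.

s_gold = 0.2800

n + g + δ = 0.01 + 0.02 + 0.06 = 0.09.
At the golden rule MPK = n+g+δ, and in any Cobb-Douglas steady state s = (n+g+δ)·k/y = MPK·k/y = capital's share 0.28.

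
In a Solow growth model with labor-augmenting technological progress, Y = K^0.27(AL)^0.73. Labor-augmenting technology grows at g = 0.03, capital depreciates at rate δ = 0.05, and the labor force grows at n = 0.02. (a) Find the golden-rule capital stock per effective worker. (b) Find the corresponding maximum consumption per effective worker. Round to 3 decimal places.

(a) k_gold ≈ 3.899; (b) c_gold ≈ 1.054

Break-even investment rate: n + g + δ = 0.02 + 0.03 + 0.05 = 0.1.
Maximizing c = f(k) − (n+g+δ)·k gives f'(k) = n+g+δ, i.e. 0.27·k^(0.27−1) = 0.1, so k_gold = (0.27/0.1)^(1/0.73) ≈ 3.8986.
y_gold = 3.8986^0.27 ≈ 1.4439; c_gold = y_gold − 0.1·k_gold ≈ 1.0541.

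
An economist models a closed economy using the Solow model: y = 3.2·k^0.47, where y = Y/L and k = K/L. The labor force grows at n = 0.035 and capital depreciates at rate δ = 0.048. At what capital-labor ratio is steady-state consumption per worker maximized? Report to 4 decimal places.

Break-even investment rate: n + δ = 0.035 + 0.048 = 0.083.
Maximizing c = f(k) − (n+δ)·k gives f'(k) = n+δ, i.e. 0.47·3.2·k^(0.47−1) = 0.083, so k_gold = (0.47·3.2/0.083)^(1/0.53) ≈ 236.5403.

k_gold ≈ 236.5403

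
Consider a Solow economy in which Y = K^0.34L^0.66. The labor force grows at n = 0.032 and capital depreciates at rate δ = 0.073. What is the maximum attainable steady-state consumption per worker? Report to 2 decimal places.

c_gold ≈ 1.21

Break-even investment rate: n + δ = 0.032 + 0.073 = 0.105.
Golden rule sets MPK = n+δ: 0.34·k^(0.34−1) = 0.105, so k_gold = (0.34/0.105)^(1/0.66) ≈ 5.9315.
y_gold = 5.9315^0.34 ≈ 1.8318.
c_gold = y_gold − (n+δ)·k_gold = 1.8318 − 0.105·5.9315 ≈ 1.2090.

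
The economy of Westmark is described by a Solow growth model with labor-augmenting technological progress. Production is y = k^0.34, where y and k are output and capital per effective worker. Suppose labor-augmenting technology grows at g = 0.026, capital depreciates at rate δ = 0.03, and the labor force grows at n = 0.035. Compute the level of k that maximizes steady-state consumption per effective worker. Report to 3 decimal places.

n + g + δ = 0.035 + 0.026 + 0.03 = 0.091.
Golden rule sets MPK = n+g+δ: 0.34·k^(0.34−1) = 0.091, so k_gold = (0.34/0.091)^(1/0.66) ≈ 7.3677.

k_gold ≈ 7.368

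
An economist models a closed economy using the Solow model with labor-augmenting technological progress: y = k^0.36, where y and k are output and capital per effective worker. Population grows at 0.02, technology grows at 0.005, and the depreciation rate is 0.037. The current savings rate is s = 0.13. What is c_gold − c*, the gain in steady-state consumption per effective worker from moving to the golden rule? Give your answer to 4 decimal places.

n + g + δ = 0.02 + 0.005 + 0.037 = 0.062.
Current steady state (s = 0.13): k* = (0.13/0.062)^(1/0.64) ≈ 3.1800, y* = 3.1800^0.36 ≈ 1.5166, c* = (1−0.13)·1.5166 ≈ 1.3194.
Setting f'(k) = n+g+δ gives 0.36·k^(0.36−1) = 0.062, hence k_gold = (0.36/0.062)^(1/0.64) ≈ 15.6175.
y_gold = 15.6175^0.36 ≈ 2.6897, c_gold = y_gold − 0.062·k_gold ≈ 1.7214.
Gain: Δc = 1.7214 − 1.3194 ≈ 0.4019.

Δc ≈ 0.4019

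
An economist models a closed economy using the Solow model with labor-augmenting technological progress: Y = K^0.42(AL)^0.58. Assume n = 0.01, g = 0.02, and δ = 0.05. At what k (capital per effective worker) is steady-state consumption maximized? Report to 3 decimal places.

n + g + δ = 0.01 + 0.02 + 0.05 = 0.08.
Golden rule sets MPK = n+g+δ: 0.42·k^(0.42−1) = 0.08, so k_gold = (0.42/0.08)^(1/0.58) ≈ 17.4443.

k_gold ≈ 17.444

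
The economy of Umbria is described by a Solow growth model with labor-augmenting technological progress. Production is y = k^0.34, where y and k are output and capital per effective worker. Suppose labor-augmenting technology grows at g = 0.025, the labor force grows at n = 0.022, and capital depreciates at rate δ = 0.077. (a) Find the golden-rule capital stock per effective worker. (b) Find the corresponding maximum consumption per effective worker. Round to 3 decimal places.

n + g + δ = 0.022 + 0.025 + 0.077 = 0.124.
Golden rule sets MPK = n+g+δ: 0.34·k^(0.34−1) = 0.124, so k_gold = (0.34/0.124)^(1/0.66) ≈ 4.6102.
y_gold = 4.6102^0.34 ≈ 1.6814; c_gold = y_gold − 0.124·k_gold ≈ 1.1097.

(a) k_gold ≈ 4.610; (b) c_gold ≈ 1.110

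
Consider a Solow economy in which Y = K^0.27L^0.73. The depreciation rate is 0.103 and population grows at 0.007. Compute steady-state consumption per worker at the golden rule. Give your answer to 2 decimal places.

c_gold ≈ 1.02

Break-even investment rate: n + δ = 0.007 + 0.103 = 0.11.
At the golden rule the marginal product of capital equals n+δ: 0.27·k^(0.27−1) = 0.11. Solving, k_gold = (0.27/0.11)^(1/0.73) ≈ 3.4214.
y_gold = 3.4214^0.27 ≈ 1.3939.
c_gold = y_gold − (n+δ)·k_gold = 1.3939 − 0.11·3.4214 ≈ 1.0176.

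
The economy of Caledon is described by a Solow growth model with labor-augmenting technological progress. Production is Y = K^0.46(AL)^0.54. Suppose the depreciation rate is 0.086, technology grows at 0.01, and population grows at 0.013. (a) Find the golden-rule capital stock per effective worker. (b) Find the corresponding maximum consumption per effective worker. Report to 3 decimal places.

(a) k_gold ≈ 14.389; (b) c_gold ≈ 1.841

n + g + δ = 0.013 + 0.01 + 0.086 = 0.109.
Maximizing c = f(k) − (n+g+δ)·k gives f'(k) = n+g+δ, i.e. 0.46·k^(0.46−1) = 0.109, so k_gold = (0.46/0.109)^(1/0.54) ≈ 14.3887.
y_gold = 14.3887^0.46 ≈ 3.4095; c_gold = y_gold − 0.109·k_gold ≈ 1.8411.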